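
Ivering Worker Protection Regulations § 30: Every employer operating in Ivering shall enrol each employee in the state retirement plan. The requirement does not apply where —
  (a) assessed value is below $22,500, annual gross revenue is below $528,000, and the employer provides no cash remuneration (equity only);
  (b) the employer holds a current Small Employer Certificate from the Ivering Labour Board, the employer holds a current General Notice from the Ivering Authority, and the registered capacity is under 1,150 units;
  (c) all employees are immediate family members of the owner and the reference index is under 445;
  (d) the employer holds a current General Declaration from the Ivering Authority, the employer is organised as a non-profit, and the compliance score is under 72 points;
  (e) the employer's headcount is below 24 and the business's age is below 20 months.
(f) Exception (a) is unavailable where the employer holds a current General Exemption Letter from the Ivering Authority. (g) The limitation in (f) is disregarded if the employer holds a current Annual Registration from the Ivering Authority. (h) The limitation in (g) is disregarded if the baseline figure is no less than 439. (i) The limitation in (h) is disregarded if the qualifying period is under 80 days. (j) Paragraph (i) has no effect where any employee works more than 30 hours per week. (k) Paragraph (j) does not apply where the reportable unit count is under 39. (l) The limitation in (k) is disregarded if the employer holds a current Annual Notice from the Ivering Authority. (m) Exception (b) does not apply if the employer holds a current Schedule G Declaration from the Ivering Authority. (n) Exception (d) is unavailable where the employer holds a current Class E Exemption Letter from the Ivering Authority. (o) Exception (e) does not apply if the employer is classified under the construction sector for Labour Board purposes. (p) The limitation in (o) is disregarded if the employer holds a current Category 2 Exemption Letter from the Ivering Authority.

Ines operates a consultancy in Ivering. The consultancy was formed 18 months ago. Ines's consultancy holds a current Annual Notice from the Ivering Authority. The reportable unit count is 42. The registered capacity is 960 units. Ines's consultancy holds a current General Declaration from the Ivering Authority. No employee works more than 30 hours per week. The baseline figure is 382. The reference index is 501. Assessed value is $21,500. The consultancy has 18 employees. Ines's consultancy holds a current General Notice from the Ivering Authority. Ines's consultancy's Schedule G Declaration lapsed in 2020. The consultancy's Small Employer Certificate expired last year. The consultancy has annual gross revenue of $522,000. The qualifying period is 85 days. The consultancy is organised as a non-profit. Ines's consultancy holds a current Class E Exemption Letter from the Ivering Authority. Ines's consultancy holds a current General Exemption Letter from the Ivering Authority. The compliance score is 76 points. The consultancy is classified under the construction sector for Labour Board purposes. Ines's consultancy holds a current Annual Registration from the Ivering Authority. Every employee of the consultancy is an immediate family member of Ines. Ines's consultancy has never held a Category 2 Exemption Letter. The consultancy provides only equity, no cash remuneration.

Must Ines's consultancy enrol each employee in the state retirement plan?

All of (a)'s requirements are met (assessed value is $21,500, below the $22,500 limit; annual gross revenue is $522,000, below the $528,000 limit; remuneration is equity-only). Applying paragraphs (f)–(l): (f) would limit (a) — a current General Exemption Letter is held — but (g) sets (f) aside: (g) applies — a current Annual Registration is held. (h) is not engaged (the baseline figure is 382, short of 439), so (g) stands. (a) remains available.
Exception (b) requires that the employer holds a current Small Employer Certificate from the Ivering Labour Board; but the Small Employer Certificate has expired, so (b) is unavailable.
Exception (c) fails — the reference index is 501, not under 445.
Exception (d) fails — the compliance score is 76 points, not under 72 points.
All of (e)'s requirements are met (the employer's headcount is 18, below the 24 limit; the business's age is 18 months, below the 20 months limit). However, paragraphs (o)–(p) must be considered: (o) operates against (e): the consultancy is classified under the construction sector. (p), which would lift (o), is not engaged — the Category 2 Exemption Letter is not current. Exception (e) does not apply.

No — exception (a) applies; Ines's consultancy is not required to enrol each employee in the state retirement plan.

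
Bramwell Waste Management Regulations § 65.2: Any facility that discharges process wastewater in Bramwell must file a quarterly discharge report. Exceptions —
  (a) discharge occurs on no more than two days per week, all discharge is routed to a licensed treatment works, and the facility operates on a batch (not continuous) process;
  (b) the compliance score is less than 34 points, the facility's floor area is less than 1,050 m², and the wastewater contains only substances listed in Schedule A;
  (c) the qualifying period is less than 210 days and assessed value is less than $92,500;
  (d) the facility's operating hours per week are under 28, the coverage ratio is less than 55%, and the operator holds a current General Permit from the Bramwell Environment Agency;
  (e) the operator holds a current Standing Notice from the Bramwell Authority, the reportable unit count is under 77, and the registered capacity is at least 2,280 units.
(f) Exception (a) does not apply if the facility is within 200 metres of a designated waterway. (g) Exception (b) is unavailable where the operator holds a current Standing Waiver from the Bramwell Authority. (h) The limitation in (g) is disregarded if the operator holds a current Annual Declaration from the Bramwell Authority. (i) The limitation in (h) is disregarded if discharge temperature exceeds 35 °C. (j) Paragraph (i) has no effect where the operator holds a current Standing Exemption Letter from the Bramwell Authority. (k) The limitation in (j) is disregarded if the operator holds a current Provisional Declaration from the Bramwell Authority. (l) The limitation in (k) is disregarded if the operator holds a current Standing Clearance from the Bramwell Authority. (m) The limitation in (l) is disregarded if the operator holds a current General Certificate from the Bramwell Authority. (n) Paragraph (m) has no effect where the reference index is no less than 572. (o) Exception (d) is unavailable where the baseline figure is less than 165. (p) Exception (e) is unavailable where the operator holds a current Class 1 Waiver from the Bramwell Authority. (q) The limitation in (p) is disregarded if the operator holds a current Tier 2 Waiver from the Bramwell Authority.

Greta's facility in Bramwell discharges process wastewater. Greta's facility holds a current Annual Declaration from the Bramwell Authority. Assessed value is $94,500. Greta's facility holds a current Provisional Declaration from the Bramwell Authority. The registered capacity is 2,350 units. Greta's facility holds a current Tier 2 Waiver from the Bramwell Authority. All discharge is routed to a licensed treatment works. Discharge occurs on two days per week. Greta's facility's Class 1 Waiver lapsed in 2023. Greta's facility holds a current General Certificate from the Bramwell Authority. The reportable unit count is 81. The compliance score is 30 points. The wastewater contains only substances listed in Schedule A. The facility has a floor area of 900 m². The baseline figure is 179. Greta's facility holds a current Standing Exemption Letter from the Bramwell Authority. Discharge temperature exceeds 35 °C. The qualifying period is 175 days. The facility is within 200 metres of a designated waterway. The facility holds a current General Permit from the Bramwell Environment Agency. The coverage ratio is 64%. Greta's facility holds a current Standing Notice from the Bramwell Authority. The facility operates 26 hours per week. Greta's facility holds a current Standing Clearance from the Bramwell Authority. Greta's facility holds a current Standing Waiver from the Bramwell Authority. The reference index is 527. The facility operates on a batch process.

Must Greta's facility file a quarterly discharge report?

Exception (a)'s conditions are all satisfied: discharge occurs on no more than two days per week; discharge is routed to a licensed treatment works; the facility operates on a batch process. But: (f) is engaged — the facility is within 200 m of a designated waterway. So (a) is unavailable.
All of (b)'s requirements are met (the compliance score is 30 points, less than the 34 points limit; the facility's floor area is 900 m², less than the 1,050 m² limit; the wastewater is Schedule-A-only). But: (g) applies — a current Standing Waiver is held. (h) would limit (g) — a current Annual Declaration is held — but (i) sets (h) aside: (i) operates against (h): discharge temperature exceeds 35 °C. (j) would limit (i) — a current Standing Exemption Letter is held — but (k) sets (j) aside: (k) applies — a current Provisional Declaration is held. (l) operates (a current Standing Clearance is held), but yields to (m): (m) operates — a current General Certificate is held. (n) does not operate here (the reference index is 527, short of 572), so (m) stands. Exception (b) does not apply.
Exception (c) does not apply: assessed value is $94,500, not less than $92,500.
Exception (d) fails — the coverage ratio is 64%, not less than 55%.
Exception (e) does not apply: the reportable unit count is 81, not under 77.
No exception applies. The general rule governs.

Yes — Greta's facility must file a quarterly discharge report.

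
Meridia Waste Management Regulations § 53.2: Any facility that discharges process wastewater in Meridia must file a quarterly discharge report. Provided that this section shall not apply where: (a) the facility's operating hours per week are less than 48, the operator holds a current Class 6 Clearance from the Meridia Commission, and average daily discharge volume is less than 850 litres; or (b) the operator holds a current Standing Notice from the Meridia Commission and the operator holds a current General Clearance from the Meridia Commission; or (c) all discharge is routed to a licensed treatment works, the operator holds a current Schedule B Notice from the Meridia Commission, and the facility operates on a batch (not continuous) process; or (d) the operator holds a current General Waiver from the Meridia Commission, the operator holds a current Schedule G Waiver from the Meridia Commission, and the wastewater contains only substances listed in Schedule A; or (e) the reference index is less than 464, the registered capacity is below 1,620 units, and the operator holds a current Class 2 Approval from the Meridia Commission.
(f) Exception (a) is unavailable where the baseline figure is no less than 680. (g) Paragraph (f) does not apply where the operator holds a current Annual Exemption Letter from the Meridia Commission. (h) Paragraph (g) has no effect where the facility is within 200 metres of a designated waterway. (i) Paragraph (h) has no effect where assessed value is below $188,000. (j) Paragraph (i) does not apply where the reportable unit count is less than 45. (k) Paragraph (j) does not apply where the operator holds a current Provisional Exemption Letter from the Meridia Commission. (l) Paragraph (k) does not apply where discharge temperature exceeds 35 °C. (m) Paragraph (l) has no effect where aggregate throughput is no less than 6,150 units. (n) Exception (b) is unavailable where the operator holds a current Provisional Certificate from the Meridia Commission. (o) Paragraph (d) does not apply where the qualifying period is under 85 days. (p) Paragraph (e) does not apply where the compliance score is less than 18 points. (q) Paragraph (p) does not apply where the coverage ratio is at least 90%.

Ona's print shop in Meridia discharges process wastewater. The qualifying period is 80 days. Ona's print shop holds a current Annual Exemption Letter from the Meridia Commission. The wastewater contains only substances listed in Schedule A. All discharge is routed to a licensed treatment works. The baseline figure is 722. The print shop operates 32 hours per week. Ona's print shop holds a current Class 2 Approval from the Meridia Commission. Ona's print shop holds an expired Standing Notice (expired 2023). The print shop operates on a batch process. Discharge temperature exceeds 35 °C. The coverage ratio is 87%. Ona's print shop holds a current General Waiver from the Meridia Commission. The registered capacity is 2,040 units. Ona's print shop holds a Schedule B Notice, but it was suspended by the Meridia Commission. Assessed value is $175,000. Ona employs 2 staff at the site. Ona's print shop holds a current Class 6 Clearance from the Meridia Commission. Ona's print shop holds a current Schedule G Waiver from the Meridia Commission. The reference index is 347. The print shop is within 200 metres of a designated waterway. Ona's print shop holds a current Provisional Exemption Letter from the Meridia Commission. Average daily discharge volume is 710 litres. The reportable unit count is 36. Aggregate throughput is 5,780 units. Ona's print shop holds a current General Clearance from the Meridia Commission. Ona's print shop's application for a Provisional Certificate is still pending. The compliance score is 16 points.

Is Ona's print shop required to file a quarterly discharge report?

Yes — Ona's print shop must file a quarterly discharge report.

Exception (a) is satisfied on its face — the facility's operating hours per week are 32, less than the 48 limit; a current Class 6 Clearance is held; average daily discharge volume is 710 litres, less than the 850 litres limit. Turning to paragraphs (f)–(m): (f) is engaged — the baseline figure is 722, meeting the 680 threshold. (g) is triggered (a current Annual Exemption Letter is held), but is overridden by (h): (h) is triggered — the print shop is within 200 m of a designated waterway. (i) is triggered (assessed value is $175,000, below the $188,000 limit), but is set aside by (j): (j) is triggered — the reportable unit count is 36, less than the 45 limit. (k) is triggered (a current Provisional Exemption Letter is held), but is overridden by (l): (l) operates against (k): discharge temperature exceeds 35 °C. (m) does not operate here (aggregate throughput is 5,780 units, short of 6,150 units), so (l) stands. Exception (a) does not apply.
Exception (b) requires that the operator holds a current Standing Notice from the Meridia Commission; but there is no Standing Notice in force, so (b) is unavailable.
Exception (c) requires that the operator holds a current Schedule B Notice from the Meridia Commission; but no current Schedule B Notice is held, so (c) is unavailable.
All of (d)'s requirements are met (a current General Waiver is held; a current Schedule G Waiver is held; the wastewater is Schedule-A-only). However, paragraph (o) must be considered: (o) operates against (d): the qualifying period is 80 days, under the 85 days limit. Exception (d) does not apply.
Exception (e) requires that the registered capacity is below 1,620 units; but the registered capacity is 2,040 units, not below 1,620 units, so (e) is unavailable.
Every exception is unavailable, so the rule governs.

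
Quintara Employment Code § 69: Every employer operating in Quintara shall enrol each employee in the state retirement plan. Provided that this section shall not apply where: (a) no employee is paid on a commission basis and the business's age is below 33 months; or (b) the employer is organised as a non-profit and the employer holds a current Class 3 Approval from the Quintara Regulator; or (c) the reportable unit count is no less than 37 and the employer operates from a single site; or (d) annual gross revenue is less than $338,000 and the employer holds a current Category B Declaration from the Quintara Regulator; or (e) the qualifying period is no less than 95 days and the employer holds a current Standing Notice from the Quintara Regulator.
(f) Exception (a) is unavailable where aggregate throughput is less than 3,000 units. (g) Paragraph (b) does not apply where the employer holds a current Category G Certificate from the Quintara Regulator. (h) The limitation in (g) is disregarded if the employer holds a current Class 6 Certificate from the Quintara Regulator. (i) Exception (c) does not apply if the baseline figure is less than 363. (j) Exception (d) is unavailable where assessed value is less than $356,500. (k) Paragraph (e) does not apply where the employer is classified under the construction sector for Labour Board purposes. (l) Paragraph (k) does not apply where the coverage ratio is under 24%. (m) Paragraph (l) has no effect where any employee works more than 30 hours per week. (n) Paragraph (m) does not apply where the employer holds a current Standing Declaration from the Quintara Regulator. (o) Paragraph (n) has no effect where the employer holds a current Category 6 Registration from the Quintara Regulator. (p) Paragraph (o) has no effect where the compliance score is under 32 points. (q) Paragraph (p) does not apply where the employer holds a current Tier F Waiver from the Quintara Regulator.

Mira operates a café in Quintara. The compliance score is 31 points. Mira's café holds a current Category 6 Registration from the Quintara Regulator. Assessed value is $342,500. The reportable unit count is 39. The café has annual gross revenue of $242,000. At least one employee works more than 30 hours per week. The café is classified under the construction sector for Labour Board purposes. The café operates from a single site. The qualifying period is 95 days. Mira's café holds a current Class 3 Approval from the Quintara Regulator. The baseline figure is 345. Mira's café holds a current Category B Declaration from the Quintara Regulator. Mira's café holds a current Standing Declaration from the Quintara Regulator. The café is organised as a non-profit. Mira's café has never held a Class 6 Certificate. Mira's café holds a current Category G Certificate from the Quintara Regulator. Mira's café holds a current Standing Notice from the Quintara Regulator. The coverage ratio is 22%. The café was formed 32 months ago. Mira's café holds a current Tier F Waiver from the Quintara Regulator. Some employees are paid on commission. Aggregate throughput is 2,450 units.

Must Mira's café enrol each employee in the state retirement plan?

Exception (a) does not apply: some employees are paid on commission.
All of (b)'s requirements are met (the employer is a non-profit; a current Class 3 Approval is held). However, paragraphs (g)–(h) must be considered: (g) operates against (b): a current Category G Certificate is held. (h), which would lift (g), is inapplicable — there is no Class 6 Certificate in force. So (b) is unavailable.
Exception (c): the reportable unit count is 39, meeting the 37 threshold; the employer operates from a single site — every condition holds. But: (i) operates — the baseline figure is 345, less than the 363 limit. Exception (c) does not apply.
Exception (d)'s conditions are all satisfied: annual gross revenue is $242,000, less than the $338,000 limit; a current Category B Declaration is held. Turning to paragraph (j): (j) operates against (d): assessed value is $342,500, less than the $356,500 limit. Exception (d) does not apply.
Exception (e): the qualifying period is 95 days, meeting the 95 days threshold; a current Standing Notice is held — every condition holds. However, paragraphs (k)–(q) must be considered: (k) applies — the café is classified under the construction sector. (l) would limit (k) — the coverage ratio is 22%, under the 24% limit — but (m) sets (l) aside: (m) applies — at least one employee exceeds 30 hours/week. (n) operates (a current Standing Declaration is held), but is set aside by (o): (o) operates against (n): a current Category 6 Registration is held. (p) would limit (o) — the compliance score is 31 points, under the 32 points limit — but (q) sets (p) aside: (q) is engaged — a current Tier F Waiver is held. So (e) is unavailable.
No exception is made out. Mira's café falls within the general rule.

Yes — Mira's café must enrol each employee in the state retirement plan.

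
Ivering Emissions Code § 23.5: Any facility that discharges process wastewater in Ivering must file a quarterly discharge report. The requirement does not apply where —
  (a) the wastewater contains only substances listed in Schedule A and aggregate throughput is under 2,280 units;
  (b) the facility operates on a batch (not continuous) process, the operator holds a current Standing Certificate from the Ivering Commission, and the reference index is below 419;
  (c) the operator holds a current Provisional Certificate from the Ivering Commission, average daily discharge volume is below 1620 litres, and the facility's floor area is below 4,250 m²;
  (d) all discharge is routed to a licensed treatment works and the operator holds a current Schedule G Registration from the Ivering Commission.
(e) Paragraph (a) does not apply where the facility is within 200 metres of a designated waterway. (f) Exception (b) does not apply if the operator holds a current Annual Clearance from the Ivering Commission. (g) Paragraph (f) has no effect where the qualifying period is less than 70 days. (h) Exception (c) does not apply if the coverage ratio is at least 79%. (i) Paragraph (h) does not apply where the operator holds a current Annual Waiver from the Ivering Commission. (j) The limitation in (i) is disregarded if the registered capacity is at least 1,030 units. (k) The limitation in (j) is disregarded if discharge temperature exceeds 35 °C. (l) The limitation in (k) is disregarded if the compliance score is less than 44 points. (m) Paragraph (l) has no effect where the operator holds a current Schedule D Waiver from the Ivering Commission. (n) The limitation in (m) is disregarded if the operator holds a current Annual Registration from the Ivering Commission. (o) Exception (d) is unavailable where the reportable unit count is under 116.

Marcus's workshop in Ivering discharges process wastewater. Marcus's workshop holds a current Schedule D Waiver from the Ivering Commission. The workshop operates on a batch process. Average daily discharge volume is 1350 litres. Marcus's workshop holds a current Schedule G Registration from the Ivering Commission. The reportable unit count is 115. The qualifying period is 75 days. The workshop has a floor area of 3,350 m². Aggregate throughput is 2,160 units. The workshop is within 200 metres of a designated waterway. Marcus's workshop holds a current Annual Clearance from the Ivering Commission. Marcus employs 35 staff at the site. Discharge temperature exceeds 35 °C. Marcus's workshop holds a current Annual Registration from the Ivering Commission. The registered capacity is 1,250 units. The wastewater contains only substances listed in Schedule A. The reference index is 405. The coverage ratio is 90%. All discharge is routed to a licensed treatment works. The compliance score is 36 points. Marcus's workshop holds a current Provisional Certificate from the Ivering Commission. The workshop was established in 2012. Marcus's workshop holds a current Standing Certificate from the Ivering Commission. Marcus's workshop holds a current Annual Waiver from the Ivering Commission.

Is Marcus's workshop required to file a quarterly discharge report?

Exception (a)'s conditions are all satisfied: the wastewater is Schedule-A-only; aggregate throughput is 2,160 units, under the 2,280 units limit. But applying paragraph (e): (e) is engaged — the workshop is within 200 m of a designated waterway. Exception (a) does not apply.
Exception (b) is satisfied on its face — the facility operates on a batch process; a current Standing Certificate is held; the reference index is 405, below the 419 limit. But applying paragraphs (f)–(g): (f) operates against (b): a current Annual Clearance is held. (g), which would lift (f), is inapplicable — the qualifying period is 75 days, not less than 70 days. (b) is therefore removed.
All of (c)'s requirements are met (a current Provisional Certificate is held; average daily discharge volume is 1350 litres, below the 1620 litres limit; the facility's floor area is 3,350 m², below the 4,250 m² limit). However, paragraphs (h)–(n) must be considered: (h) operates against (c): the coverage ratio is 90%, meeting the 79% threshold. (i) is engaged (a current Annual Waiver is held), but is overridden by (j): (j) operates against (i): the registered capacity is 1,250 units, meeting the 1,030 units threshold. (k) would limit (j) — discharge temperature exceeds 35 °C — but (l) sets (k) aside: (l) applies — the compliance score is 36 points, less than the 44 points limit. (m) would limit (l) — a current Schedule D Waiver is held — but (n) sets (m) aside: (n) operates against (m): a current Annual Registration is held. So (c) is unavailable.
Exception (d) is satisfied on its face — discharge is routed to a licensed treatment works; a current Schedule G Registration is held. However, paragraph (o) must be considered: (o) is engaged — the reportable unit count is 115, under the 116 limit. So (d) is unavailable.
Every exception is unavailable, so the rule governs.

Yes — Marcus's workshop must file a quarterly discharge report.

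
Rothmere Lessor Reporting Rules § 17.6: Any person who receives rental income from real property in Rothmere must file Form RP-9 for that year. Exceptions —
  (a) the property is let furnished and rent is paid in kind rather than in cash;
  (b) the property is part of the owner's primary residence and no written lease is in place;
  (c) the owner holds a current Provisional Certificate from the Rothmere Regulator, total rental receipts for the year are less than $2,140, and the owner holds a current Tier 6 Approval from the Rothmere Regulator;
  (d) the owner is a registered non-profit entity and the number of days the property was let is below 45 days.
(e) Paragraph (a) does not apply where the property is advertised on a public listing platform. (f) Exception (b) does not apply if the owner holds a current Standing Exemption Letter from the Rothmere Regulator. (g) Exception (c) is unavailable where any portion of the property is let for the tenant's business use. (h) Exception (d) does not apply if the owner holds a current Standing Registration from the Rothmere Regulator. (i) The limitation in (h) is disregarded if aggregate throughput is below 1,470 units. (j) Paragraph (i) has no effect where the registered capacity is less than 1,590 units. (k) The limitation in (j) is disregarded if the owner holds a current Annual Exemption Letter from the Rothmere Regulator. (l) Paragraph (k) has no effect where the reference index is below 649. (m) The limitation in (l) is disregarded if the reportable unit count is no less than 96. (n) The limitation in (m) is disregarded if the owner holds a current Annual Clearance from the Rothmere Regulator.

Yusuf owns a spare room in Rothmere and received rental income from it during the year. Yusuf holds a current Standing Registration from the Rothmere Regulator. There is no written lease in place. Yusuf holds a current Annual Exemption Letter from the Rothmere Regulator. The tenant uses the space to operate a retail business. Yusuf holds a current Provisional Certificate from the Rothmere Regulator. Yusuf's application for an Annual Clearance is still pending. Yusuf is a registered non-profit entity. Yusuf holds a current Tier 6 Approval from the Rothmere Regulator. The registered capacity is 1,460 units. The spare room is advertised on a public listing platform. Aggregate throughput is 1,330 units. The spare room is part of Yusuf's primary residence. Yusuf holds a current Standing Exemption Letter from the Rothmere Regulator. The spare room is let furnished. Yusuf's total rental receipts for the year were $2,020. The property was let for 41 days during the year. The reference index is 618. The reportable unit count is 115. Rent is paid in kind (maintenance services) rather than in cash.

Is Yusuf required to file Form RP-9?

All of (a)'s requirements are met (the property is let furnished; rent is paid in kind). But: (e) applies — the property is publicly advertised. Exception (a) does not apply.
Exception (b): the spare room is part of the primary residence; there is no written lease — every condition holds. However, paragraph (f) must be considered: (f) operates against (b): a current Standing Exemption Letter is held. (b) is therefore removed.
Exception (c)'s conditions are all satisfied: a current Provisional Certificate is held; total rental receipts for the year are $2,020, less than the $2,140 limit; a current Tier 6 Approval is held. But applying paragraph (g): (g) operates against (c): the space is let for business use. Exception (c) does not apply.
Exception (d): Yusuf is a registered non-profit; the number of days the property was let is 41 days, below the 45 days limit — every condition holds. Applying paragraphs (h)–(n): (h) is engaged (a current Standing Registration is held), but is itself disapplied by (i): (i) applies — aggregate throughput is 1,330 units, below the 1,470 units limit. (j) operates (the registered capacity is 1,460 units, less than the 1,590 units limit), but is overridden by (k): (k) applies — a current Annual Exemption Letter is held. (l) would limit (k) — the reference index is 618, below the 649 limit — but (m) sets (l) aside: (m) is engaged — the reportable unit count is 115, meeting the 96 threshold. (n), which would lift (m), is inapplicable — no current Annual Clearance is held. So (d) applies.

No — exception (d) applies; Yusuf is not required to file Form RP-9.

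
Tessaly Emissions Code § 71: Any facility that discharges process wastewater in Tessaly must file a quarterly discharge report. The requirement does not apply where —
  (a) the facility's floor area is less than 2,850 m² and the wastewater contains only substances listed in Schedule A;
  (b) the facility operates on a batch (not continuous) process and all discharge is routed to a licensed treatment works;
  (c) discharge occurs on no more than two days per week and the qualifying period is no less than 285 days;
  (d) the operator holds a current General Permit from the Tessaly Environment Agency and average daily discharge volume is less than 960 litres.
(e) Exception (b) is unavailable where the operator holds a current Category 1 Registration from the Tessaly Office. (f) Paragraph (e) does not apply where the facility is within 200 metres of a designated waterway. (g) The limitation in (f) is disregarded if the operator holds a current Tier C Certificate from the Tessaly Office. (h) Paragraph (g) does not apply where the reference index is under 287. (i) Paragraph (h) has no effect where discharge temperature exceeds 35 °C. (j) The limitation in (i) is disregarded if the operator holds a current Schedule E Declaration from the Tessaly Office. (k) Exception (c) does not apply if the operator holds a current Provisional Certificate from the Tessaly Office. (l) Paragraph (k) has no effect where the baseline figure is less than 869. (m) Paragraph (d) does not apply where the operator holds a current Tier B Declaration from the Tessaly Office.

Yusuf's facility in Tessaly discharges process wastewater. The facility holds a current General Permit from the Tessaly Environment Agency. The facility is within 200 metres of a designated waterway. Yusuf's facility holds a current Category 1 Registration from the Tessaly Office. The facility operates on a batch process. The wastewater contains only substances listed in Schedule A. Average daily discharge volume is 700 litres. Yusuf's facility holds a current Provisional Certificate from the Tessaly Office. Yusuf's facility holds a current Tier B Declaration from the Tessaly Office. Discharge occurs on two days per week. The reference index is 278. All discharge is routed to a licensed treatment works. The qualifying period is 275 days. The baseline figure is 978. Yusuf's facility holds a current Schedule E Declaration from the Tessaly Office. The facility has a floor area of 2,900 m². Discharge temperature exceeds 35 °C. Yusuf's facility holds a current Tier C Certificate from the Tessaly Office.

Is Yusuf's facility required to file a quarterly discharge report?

Exception (a) does not apply: the facility's floor area is 2,900 m², not less than 2,850 m².
Exception (b): the facility operates on a batch process; discharge is routed to a licensed treatment works — every condition holds. Applying paragraphs (e)–(j): (e) would limit (b) — a current Category 1 Registration is held — but (f) sets (e) aside: (f) applies — the facility is within 200 m of a designated waterway. (g) is engaged (a current Tier C Certificate is held), but is displaced by (h): (h) is engaged — the reference index is 278, under the 287 limit. (i) would limit (h) — discharge temperature exceeds 35 °C — but (j) sets (i) aside: (j) operates — a current Schedule E Declaration is held. (b) remains available.
Exception (c) requires that the qualifying period is no less than 285 days; but the qualifying period is 275 days, short of 285 days, so (c) is unavailable.
Exception (d): a current General Permit is held; average daily discharge volume is 700 litres, less than the 960 litres limit — every condition holds. But: (m) is triggered — a current Tier B Declaration is held. So (d) is unavailable.

No — exception (b) applies; Yusuf's facility is not required to file a quarterly discharge report.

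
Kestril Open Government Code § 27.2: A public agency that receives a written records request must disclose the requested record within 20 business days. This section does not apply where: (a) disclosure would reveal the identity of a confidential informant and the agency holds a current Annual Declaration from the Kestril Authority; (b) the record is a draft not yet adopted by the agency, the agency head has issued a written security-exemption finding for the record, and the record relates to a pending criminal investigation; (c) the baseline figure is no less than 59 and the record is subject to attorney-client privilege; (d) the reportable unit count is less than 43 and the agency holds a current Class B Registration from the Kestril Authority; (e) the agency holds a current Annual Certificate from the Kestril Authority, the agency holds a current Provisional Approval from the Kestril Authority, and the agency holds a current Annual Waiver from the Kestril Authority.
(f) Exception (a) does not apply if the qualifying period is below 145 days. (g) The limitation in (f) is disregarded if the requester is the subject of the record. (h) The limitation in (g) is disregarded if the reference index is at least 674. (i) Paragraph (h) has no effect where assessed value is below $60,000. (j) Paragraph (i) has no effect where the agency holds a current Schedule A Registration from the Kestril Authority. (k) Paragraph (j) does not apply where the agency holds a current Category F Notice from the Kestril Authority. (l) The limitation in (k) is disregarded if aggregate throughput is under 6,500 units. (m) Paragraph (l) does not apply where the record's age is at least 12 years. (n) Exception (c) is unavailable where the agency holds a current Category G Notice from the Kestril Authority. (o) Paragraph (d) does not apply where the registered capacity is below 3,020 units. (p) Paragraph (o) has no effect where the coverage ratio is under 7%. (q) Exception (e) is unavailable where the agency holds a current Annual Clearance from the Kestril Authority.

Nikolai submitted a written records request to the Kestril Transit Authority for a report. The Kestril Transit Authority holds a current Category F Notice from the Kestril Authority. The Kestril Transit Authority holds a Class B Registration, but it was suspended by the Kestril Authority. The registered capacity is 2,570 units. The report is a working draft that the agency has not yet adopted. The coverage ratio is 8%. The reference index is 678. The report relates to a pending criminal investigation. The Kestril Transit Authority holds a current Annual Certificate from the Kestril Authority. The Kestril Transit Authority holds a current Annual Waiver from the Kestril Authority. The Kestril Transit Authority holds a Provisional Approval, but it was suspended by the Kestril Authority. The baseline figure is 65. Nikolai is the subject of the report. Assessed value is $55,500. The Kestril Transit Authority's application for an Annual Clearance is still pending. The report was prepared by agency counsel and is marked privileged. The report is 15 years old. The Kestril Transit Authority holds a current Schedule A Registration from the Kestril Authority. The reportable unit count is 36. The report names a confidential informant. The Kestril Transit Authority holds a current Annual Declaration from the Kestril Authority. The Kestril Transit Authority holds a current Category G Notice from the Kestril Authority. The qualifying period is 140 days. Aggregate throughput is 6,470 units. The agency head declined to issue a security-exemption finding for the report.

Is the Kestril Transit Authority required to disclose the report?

No — exception (a) applies; the Kestril Transit Authority is not required to disclose the report.

Exception (a): the report names a confidential informant; a current Annual Declaration is held — every condition holds. Considering the limiting provisions: (f) would limit (a) — the qualifying period is 140 days, below the 145 days limit — but (g) sets (f) aside: (g) operates against (f): Nikolai is the subject of the report. (h) operates (the reference index is 678, meeting the 674 threshold), but yields to (i): (i) is engaged — assessed value is $55,500, below the $60,000 limit. (j) operates (a current Schedule A Registration is held), but is overridden by (k): (k) is triggered — a current Category F Notice is held. (l) would limit (k) — aggregate throughput is 6,470 units, under the 6,500 units limit — but (m) sets (l) aside: (m) applies — the record's age is 15 years, meeting the 12 years threshold. (a) remains available.
Exception (b) does not apply: the agency head declined to issue a security-exemption finding.
Exception (c)'s conditions are all satisfied: the baseline figure is 65, meeting the 59 threshold; the report is privileged. But applying paragraph (n): (n) operates against (c): a current Category G Notice is held. (c) is therefore removed.
Exception (d) fails — no current Class B Registration is held.
Exception (e) requires that the agency holds a current Provisional Approval from the Kestril Authority; but there is no Provisional Approval in force, so (e) is unavailable.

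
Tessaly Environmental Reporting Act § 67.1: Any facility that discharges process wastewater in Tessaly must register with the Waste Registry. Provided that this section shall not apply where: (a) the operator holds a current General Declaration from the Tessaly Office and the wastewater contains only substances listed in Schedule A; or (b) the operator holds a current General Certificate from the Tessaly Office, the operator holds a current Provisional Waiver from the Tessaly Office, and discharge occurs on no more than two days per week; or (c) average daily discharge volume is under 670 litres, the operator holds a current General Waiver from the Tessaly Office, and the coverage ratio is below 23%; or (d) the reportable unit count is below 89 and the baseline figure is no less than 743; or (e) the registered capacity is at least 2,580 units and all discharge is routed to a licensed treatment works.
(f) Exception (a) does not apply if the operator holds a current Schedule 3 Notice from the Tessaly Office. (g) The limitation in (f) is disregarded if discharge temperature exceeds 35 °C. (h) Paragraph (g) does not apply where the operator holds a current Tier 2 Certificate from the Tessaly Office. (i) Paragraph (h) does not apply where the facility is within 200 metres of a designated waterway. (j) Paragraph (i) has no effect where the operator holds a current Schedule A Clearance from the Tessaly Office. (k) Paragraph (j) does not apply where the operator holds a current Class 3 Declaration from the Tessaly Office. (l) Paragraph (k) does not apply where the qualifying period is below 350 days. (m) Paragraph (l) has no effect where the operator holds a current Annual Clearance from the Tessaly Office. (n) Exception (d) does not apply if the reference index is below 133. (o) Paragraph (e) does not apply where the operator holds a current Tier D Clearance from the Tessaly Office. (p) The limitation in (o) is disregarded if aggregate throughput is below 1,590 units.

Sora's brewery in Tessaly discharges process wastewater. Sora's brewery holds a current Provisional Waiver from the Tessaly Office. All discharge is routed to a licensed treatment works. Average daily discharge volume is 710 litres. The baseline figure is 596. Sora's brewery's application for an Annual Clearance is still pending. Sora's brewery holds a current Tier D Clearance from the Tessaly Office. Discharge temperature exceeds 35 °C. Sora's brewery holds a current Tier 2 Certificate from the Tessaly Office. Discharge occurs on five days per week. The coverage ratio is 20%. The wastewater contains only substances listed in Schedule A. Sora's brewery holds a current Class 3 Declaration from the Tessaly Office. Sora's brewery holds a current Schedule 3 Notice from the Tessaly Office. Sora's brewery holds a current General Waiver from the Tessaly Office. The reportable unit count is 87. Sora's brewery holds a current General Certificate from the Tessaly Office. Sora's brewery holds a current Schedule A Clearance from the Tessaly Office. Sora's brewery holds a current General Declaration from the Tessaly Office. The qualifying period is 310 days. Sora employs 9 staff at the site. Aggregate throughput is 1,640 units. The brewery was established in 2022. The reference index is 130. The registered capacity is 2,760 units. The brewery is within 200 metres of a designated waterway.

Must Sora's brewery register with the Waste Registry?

Exception (a)'s conditions are all satisfied: a current General Declaration is held; the wastewater is Schedule-A-only. However, paragraphs (f)–(m) must be considered: (f) operates against (a): a current Schedule 3 Notice is held. (g) would limit (f) — discharge temperature exceeds 35 °C — but (h) sets (g) aside: (h) operates against (g): a current Tier 2 Certificate is held. (i) applies (the brewery is within 200 m of a designated waterway), but yields to (j): (j) is triggered — a current Schedule A Clearance is held. (k) would limit (j) — a current Class 3 Declaration is held — but (l) sets (k) aside: (l) applies — the qualifying period is 310 days, below the 350 days limit. (m) does not operate here (the Annual Clearance is not current), so (l) stands. Exception (a) does not apply.
Exception (b) fails — discharge occurs on five days per week.
Exception (c) fails — average daily discharge volume is 710 litres, not under 670 litres.
Exception (d) fails — the baseline figure is 596, short of 743.
Exception (e): the registered capacity is 2,760 units, meeting the 2,580 units threshold; discharge is routed to a licensed treatment works — every condition holds. But applying paragraphs (o)–(p): (o) operates against (e): a current Tier D Clearance is held. (p), which would lift (o), is inapplicable — aggregate throughput is 1,640 units, not below 1,590 units. So (e) is unavailable.
No exception is made out. Sora's brewery falls within the general rule.

Yes — Sora's brewery must register with the Waste Registry.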